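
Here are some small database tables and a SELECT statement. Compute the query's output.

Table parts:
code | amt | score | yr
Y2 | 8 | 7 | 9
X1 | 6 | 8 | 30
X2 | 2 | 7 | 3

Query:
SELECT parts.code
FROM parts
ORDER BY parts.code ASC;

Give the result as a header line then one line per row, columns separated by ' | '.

== RESULT ==
parts.code
X1
X2
Y2

Derivation:
After SELECT (3 rows):
parts.code
Y2
X1
X2
After ORDER BY (3 rows):
parts.code
X1
X2
Y2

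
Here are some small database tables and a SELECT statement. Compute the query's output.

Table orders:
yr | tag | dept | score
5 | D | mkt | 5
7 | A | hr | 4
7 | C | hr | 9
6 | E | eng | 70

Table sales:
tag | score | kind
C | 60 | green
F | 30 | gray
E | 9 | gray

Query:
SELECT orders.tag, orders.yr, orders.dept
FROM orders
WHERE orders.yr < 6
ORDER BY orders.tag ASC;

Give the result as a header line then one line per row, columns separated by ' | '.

After WHERE (1 rows):
orders.yr | orders.tag | orders.dept | orders.score
5 | D | mkt | 5
After SELECT (1 rows):
orders.tag | orders.yr | orders.dept
D | 5 | mkt
After ORDER BY (1 rows):
orders.tag | orders.yr | orders.dept
D | 5 | mkt

== RESULT ==
orders.tag | orders.yr | orders.dept
D | 5 | mkt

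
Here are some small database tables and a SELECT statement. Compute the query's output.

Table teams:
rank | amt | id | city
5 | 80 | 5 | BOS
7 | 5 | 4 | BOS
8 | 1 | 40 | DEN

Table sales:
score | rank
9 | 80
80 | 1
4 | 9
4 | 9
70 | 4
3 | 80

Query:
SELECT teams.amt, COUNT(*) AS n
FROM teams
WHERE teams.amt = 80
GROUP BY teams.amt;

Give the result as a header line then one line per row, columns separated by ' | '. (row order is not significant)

== RESULT ==
teams.amt | n
80 | 1

Derivation:
After WHERE (1 rows):
teams.rank | teams.amt | teams.id | teams.city
5 | 80 | 5 | BOS
After GROUP BY (1 rows):
teams.amt | n
80 | 1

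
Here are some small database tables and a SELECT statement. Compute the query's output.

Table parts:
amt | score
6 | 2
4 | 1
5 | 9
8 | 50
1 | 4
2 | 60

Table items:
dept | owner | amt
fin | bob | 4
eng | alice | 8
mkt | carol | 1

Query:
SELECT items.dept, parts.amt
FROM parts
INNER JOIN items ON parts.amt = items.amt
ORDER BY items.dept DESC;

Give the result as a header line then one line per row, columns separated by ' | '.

== RESULT ==
items.dept | parts.amt
mkt | 1
fin | 4
eng | 8

Derivation:
After JOIN items (3 rows):
parts.amt | parts.score | items.dept | items.owner | items.amt
4 | 1 | fin | bob | 4
8 | 50 | eng | alice | 8
1 | 4 | mkt | carol | 1
After SELECT (3 rows):
items.dept | parts.amt
fin | 4
eng | 8
mkt | 1
After ORDER BY (3 rows):
items.dept | parts.amt
mkt | 1
fin | 4
eng | 8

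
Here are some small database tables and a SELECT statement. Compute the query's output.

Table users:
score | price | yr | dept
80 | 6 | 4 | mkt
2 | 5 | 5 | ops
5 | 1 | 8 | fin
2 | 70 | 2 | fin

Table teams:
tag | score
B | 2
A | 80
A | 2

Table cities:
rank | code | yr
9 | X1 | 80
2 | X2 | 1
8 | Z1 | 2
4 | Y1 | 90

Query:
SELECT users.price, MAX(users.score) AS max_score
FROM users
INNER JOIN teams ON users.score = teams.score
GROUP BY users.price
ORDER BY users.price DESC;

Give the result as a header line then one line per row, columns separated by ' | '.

After JOIN teams (5 rows):
users.score | users.price | users.yr | users.dept | teams.tag | teams.score
80 | 6 | 4 | mkt | A | 80
2 | 5 | 5 | ops | B | 2
2 | 5 | 5 | ops | A | 2
2 | 70 | 2 | fin | B | 2
2 | 70 | 2 | fin | A | 2
After GROUP BY (3 rows):
users.price | max_score
6 | 80
5 | 2
70 | 2
After ORDER BY (3 rows):
users.price | max_score
70 | 2
6 | 80
5 | 2

== RESULT ==
users.price | max_score
70 | 2
6 | 80
5 | 2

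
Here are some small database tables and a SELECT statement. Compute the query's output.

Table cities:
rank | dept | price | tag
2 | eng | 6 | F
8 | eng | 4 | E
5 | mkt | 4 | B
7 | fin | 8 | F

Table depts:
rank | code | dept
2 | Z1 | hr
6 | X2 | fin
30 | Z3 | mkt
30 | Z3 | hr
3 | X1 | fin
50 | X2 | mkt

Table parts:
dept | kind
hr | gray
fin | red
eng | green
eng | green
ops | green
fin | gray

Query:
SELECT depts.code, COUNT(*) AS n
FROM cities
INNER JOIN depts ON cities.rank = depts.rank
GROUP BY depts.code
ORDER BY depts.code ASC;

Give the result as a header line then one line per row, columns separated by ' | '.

== RESULT ==
depts.code | n
Z1 | 1

Derivation:
After JOIN depts (1 rows):
cities.rank | cities.dept | cities.price | cities.tag | depts.rank | depts.code | depts.dept
2 | eng | 6 | F | 2 | Z1 | hr
After GROUP BY (1 rows):
depts.code | n
Z1 | 1
After ORDER BY (1 rows):
depts.code | n
Z1 | 1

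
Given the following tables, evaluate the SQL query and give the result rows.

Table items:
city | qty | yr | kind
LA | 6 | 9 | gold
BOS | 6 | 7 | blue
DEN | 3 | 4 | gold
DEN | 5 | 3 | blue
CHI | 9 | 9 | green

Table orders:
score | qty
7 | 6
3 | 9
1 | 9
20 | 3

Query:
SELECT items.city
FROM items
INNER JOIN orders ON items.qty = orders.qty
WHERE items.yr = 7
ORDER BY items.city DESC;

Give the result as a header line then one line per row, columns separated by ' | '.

After JOIN orders (5 rows):
items.city | items.qty | items.yr | items.kind | orders.score | orders.qty
LA | 6 | 9 | gold | 7 | 6
BOS | 6 | 7 | blue | 7 | 6
DEN | 3 | 4 | gold | 20 | 3
CHI | 9 | 9 | green | 3 | 9
CHI | 9 | 9 | green | 1 | 9
After WHERE (1 rows):
items.city | items.qty | items.yr | items.kind | orders.score | orders.qty
BOS | 6 | 7 | blue | 7 | 6
After SELECT (1 rows):
items.city
BOS
After ORDER BY (1 rows):
items.city
BOS

== RESULT ==
items.city
BOS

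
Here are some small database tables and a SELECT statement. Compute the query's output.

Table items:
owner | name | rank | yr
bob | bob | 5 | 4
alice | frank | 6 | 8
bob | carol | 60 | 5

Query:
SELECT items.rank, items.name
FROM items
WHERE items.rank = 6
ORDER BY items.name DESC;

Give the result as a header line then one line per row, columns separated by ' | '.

== RESULT ==
items.rank | items.name
6 | frank

Derivation:
After WHERE (1 rows):
items.owner | items.name | items.rank | items.yr
alice | frank | 6 | 8
After SELECT (1 rows):
items.rank | items.name
6 | frank
After ORDER BY (1 rows):
items.rank | items.name
6 | frank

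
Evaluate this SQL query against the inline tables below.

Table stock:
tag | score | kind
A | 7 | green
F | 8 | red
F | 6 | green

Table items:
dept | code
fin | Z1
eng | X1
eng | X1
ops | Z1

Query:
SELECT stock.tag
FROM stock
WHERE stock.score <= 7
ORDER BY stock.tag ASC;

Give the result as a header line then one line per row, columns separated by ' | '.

After WHERE (2 rows):
stock.tag | stock.score | stock.kind
A | 7 | green
F | 6 | green
After SELECT (2 rows):
stock.tag
A
F
After ORDER BY (2 rows):
stock.tag
A
F

== RESULT ==
stock.tag
A
F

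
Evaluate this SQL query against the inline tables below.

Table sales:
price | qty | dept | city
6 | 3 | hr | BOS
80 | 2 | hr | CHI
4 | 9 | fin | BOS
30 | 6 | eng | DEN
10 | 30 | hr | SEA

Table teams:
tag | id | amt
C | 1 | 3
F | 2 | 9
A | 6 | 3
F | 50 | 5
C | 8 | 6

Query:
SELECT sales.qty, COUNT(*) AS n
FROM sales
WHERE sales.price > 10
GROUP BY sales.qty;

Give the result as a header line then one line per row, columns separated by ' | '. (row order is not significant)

== RESULT ==
sales.qty | n
2 | 1
6 | 1

Derivation:
After WHERE (2 rows):
sales.price | sales.qty | sales.dept | sales.city
80 | 2 | hr | CHI
30 | 6 | eng | DEN
After GROUP BY (2 rows):
sales.qty | n
2 | 1
6 | 1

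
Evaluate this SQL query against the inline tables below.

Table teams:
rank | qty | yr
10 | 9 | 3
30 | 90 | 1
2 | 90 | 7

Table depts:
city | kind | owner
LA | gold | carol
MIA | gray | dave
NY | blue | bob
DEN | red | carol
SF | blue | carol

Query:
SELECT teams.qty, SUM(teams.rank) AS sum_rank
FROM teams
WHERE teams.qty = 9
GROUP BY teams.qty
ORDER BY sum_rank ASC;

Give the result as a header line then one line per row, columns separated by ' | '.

After WHERE (1 rows):
teams.rank | teams.qty | teams.yr
10 | 9 | 3
After GROUP BY (1 rows):
teams.qty | sum_rank
9 | 10
After ORDER BY (1 rows):
teams.qty | sum_rank
9 | 10

== RESULT ==
teams.qty | sum_rank
9 | 10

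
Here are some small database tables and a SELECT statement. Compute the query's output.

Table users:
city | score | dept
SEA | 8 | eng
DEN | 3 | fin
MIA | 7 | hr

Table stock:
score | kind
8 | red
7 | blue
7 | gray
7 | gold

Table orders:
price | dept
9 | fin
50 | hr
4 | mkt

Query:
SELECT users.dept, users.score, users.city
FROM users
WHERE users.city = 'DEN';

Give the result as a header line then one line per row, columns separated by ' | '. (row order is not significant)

After WHERE (1 rows):
users.city | users.score | users.dept
DEN | 3 | fin
After SELECT (1 rows):
users.dept | users.score | users.city
fin | 3 | DEN

== RESULT ==
users.dept | users.score | users.city
fin | 3 | DEN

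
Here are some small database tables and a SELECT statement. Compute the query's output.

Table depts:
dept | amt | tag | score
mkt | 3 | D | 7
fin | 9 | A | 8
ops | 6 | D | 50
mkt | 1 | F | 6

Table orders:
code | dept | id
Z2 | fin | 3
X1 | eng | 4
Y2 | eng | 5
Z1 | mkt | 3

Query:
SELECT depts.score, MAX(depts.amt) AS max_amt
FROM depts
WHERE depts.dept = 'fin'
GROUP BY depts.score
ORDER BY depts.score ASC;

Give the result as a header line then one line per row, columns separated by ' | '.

After WHERE (1 rows):
depts.dept | depts.amt | depts.tag | depts.score
fin | 9 | A | 8
After GROUP BY (1 rows):
depts.score | max_amt
8 | 9
After ORDER BY (1 rows):
depts.score | max_amt
8 | 9

== RESULT ==
depts.score | max_amt
8 | 9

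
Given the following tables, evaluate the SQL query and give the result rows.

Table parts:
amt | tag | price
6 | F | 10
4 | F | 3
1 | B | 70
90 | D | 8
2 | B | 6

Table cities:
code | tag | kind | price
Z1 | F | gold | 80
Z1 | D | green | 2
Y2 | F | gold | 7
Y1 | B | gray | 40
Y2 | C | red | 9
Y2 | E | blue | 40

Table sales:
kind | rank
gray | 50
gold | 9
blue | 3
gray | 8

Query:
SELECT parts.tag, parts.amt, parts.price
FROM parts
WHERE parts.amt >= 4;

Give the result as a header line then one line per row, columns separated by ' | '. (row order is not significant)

After WHERE (3 rows):
parts.amt | parts.tag | parts.price
6 | F | 10
4 | F | 3
90 | D | 8
After SELECT (3 rows):
parts.tag | parts.amt | parts.price
F | 6 | 10
F | 4 | 3
D | 90 | 8

== RESULT ==
parts.tag | parts.amt | parts.price
F | 6 | 10
F | 4 | 3
D | 90 | 8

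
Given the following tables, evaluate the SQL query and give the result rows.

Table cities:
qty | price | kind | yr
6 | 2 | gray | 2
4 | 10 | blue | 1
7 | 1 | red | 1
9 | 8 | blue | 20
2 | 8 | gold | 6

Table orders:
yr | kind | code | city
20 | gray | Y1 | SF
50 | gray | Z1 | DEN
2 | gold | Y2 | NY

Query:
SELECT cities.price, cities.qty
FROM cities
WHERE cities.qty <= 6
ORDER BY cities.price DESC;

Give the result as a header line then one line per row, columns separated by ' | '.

== RESULT ==
cities.price | cities.qty
10 | 4
8 | 2
2 | 6

Derivation:
After WHERE (3 rows):
cities.qty | cities.price | cities.kind | cities.yr
6 | 2 | gray | 2
4 | 10 | blue | 1
2 | 8 | gold | 6
After SELECT (3 rows):
cities.price | cities.qty
2 | 6
10 | 4
8 | 2
After ORDER BY (3 rows):
cities.price | cities.qty
10 | 4
8 | 2
2 | 6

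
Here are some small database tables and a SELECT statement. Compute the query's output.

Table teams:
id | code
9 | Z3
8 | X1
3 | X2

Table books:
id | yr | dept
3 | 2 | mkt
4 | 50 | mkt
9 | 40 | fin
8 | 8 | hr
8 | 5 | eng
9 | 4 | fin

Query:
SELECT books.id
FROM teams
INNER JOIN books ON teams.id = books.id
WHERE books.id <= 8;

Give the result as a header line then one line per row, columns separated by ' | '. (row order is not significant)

== RESULT ==
books.id
8
8
3

Derivation:
After JOIN books (5 rows):
teams.id | teams.code | books.id | books.yr | books.dept
9 | Z3 | 9 | 40 | fin
9 | Z3 | 9 | 4 | fin
8 | X1 | 8 | 8 | hr
8 | X1 | 8 | 5 | eng
3 | X2 | 3 | 2 | mkt
After WHERE (3 rows):
teams.id | teams.code | books.id | books.yr | books.dept
8 | X1 | 8 | 8 | hr
8 | X1 | 8 | 5 | eng
3 | X2 | 3 | 2 | mkt
After SELECT (3 rows):
books.id
8
8
3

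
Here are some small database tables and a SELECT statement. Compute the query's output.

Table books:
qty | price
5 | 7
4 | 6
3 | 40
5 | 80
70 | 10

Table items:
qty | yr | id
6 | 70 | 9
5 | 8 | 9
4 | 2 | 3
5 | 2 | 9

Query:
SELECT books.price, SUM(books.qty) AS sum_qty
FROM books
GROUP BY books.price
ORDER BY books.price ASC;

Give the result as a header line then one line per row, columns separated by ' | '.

After GROUP BY (5 rows):
books.price | sum_qty
7 | 5
6 | 4
40 | 3
80 | 5
10 | 70
After ORDER BY (5 rows):
books.price | sum_qty
6 | 4
7 | 5
10 | 70
40 | 3
80 | 5

== RESULT ==
books.price | sum_qty
6 | 4
7 | 5
10 | 70
40 | 3
80 | 5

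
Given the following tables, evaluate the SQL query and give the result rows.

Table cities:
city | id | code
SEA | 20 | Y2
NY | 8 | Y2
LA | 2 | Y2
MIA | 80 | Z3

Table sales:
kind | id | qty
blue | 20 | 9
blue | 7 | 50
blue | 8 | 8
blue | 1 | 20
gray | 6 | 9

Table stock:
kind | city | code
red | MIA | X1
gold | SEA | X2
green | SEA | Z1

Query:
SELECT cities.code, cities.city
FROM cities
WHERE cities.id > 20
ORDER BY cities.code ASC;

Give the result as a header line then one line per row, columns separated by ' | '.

After WHERE (1 rows):
cities.city | cities.id | cities.code
MIA | 80 | Z3
After SELECT (1 rows):
cities.code | cities.city
Z3 | MIA
After ORDER BY (1 rows):
cities.code | cities.city
Z3 | MIA

== RESULT ==
cities.code | cities.city
Z3 | MIA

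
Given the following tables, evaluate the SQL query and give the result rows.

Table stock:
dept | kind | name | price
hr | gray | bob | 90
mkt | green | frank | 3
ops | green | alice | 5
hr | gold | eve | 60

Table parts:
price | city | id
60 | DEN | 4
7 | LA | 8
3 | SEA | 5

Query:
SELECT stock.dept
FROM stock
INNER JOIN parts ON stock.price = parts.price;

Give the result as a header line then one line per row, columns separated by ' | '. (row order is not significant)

After JOIN parts (2 rows):
stock.dept | stock.kind | stock.name | stock.price | parts.price | parts.city | parts.id
mkt | green | frank | 3 | 3 | SEA | 5
hr | gold | eve | 60 | 60 | DEN | 4
After SELECT (2 rows):
stock.dept
mkt
hr

== RESULT ==
stock.dept
mkt
hr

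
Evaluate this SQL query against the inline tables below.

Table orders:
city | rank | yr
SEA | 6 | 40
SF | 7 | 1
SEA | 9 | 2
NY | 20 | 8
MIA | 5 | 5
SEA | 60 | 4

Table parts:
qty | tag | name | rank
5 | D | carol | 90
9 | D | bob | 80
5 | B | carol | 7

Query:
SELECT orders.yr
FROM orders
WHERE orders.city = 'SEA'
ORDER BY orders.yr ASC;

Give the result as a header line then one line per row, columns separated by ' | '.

== RESULT ==
orders.yr
2
4
40

Derivation:
After WHERE (3 rows):
orders.city | orders.rank | orders.yr
SEA | 6 | 40
SEA | 9 | 2
SEA | 60 | 4
After SELECT (3 rows):
orders.yr
40
2
4
After ORDER BY (3 rows):
orders.yr
2
4
40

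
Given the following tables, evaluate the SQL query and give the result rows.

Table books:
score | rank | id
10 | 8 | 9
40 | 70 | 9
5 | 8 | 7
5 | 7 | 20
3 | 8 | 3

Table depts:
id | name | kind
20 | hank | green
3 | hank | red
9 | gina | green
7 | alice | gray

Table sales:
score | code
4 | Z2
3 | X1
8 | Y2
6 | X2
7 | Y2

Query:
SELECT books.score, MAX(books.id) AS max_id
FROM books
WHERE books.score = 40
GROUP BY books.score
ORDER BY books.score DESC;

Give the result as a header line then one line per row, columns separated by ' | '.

After WHERE (1 rows):
books.score | books.rank | books.id
40 | 70 | 9
After GROUP BY (1 rows):
books.score | max_id
40 | 9
After ORDER BY (1 rows):
books.score | max_id
40 | 9

== RESULT ==
books.score | max_id
40 | 9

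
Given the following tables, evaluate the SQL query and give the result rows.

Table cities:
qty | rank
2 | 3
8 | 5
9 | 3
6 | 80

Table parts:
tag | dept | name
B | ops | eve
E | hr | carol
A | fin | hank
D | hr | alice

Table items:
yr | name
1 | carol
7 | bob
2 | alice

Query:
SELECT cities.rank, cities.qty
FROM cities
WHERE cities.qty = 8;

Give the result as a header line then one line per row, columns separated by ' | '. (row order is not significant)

== RESULT ==
cities.rank | cities.qty
5 | 8

Derivation:
After WHERE (1 rows):
cities.qty | cities.rank
8 | 5
After SELECT (1 rows):
cities.rank | cities.qty
5 | 8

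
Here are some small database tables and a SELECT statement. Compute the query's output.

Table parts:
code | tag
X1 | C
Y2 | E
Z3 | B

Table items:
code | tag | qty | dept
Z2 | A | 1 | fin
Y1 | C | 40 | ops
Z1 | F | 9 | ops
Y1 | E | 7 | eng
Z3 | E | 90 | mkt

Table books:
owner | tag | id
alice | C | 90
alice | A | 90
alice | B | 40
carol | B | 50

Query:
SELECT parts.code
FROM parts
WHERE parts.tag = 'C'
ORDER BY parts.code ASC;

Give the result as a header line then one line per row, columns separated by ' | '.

== RESULT ==
parts.code
X1

Derivation:
After WHERE (1 rows):
parts.code | parts.tag
X1 | C
After SELECT (1 rows):
parts.code
X1
After ORDER BY (1 rows):
parts.code
X1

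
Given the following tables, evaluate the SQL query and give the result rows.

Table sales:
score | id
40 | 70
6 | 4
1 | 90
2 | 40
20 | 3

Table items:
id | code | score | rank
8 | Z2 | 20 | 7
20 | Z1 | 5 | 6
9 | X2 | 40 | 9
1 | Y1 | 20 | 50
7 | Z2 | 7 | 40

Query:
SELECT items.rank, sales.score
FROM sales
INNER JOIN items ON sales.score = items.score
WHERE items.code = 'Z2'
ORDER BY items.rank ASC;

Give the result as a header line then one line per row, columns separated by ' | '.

After JOIN items (3 rows):
sales.score | sales.id | items.id | items.code | items.score | items.rank
40 | 70 | 9 | X2 | 40 | 9
20 | 3 | 8 | Z2 | 20 | 7
20 | 3 | 1 | Y1 | 20 | 50
After WHERE (1 rows):
sales.score | sales.id | items.id | items.code | items.score | items.rank
20 | 3 | 8 | Z2 | 20 | 7
After SELECT (1 rows):
items.rank | sales.score
7 | 20
After ORDER BY (1 rows):
items.rank | sales.score
7 | 20

== RESULT ==
items.rank | sales.score
7 | 20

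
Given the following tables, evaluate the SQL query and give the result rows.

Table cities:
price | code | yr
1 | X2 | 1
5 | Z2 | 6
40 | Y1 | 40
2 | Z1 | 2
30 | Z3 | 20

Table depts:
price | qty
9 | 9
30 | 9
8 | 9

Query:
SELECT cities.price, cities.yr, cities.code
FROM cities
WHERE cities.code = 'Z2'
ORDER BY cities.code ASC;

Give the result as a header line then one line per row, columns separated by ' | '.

After WHERE (1 rows):
cities.price | cities.code | cities.yr
5 | Z2 | 6
After SELECT (1 rows):
cities.price | cities.yr | cities.code
5 | 6 | Z2
After ORDER BY (1 rows):
cities.price | cities.yr | cities.code
5 | 6 | Z2

== RESULT ==
cities.price | cities.yr | cities.code
5 | 6 | Z2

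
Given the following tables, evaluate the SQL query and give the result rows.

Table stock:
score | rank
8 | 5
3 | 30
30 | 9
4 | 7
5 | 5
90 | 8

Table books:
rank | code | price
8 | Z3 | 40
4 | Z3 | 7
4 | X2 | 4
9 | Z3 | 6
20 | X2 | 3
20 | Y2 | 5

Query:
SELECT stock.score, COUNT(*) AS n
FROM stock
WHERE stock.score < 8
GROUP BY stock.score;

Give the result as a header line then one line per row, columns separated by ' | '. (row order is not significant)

After WHERE (3 rows):
stock.score | stock.rank
3 | 30
4 | 7
5 | 5
After GROUP BY (3 rows):
stock.score | n
3 | 1
4 | 1
5 | 1

== RESULT ==
stock.score | n
3 | 1
4 | 1
5 | 1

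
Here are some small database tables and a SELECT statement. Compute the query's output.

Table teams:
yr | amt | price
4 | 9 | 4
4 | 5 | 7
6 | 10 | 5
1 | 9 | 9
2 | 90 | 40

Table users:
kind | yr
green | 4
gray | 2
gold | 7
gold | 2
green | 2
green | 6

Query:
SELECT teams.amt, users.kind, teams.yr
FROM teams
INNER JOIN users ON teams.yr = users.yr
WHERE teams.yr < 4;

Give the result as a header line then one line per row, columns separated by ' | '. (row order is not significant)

== RESULT ==
teams.amt | users.kind | teams.yr
90 | gray | 2
90 | gold | 2
90 | green | 2

Derivation:
After JOIN users (6 rows):
teams.yr | teams.amt | teams.price | users.kind | users.yr
4 | 9 | 4 | green | 4
4 | 5 | 7 | green | 4
6 | 10 | 5 | green | 6
2 | 90 | 40 | gray | 2
2 | 90 | 40 | gold | 2
2 | 90 | 40 | green | 2
After WHERE (3 rows):
teams.yr | teams.amt | teams.price | users.kind | users.yr
2 | 90 | 40 | gray | 2
2 | 90 | 40 | gold | 2
2 | 90 | 40 | green | 2
After SELECT (3 rows):
teams.amt | users.kind | teams.yr
90 | gray | 2
90 | gold | 2
90 | green | 2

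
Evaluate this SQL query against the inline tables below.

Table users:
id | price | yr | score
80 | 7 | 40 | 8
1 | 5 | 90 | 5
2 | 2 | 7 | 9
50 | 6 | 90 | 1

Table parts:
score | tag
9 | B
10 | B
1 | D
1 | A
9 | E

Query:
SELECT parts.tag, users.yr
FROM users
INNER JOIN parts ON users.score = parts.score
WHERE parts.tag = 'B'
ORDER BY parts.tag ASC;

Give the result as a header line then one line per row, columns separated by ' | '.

After JOIN parts (4 rows):
users.id | users.price | users.yr | users.score | parts.score | parts.tag
2 | 2 | 7 | 9 | 9 | B
2 | 2 | 7 | 9 | 9 | E
50 | 6 | 90 | 1 | 1 | D
50 | 6 | 90 | 1 | 1 | A
After WHERE (1 rows):
users.id | users.price | users.yr | users.score | parts.score | parts.tag
2 | 2 | 7 | 9 | 9 | B
After SELECT (1 rows):
parts.tag | users.yr
B | 7
After ORDER BY (1 rows):
parts.tag | users.yr
B | 7

== RESULT ==
parts.tag | users.yr
B | 7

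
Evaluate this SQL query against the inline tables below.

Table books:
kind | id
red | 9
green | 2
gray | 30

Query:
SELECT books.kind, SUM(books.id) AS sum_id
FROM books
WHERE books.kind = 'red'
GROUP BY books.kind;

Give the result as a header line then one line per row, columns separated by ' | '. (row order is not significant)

== RESULT ==
books.kind | sum_id
red | 9

Derivation:
After WHERE (1 rows):
books.kind | books.id
red | 9
After GROUP BY (1 rows):
books.kind | sum_id
red | 9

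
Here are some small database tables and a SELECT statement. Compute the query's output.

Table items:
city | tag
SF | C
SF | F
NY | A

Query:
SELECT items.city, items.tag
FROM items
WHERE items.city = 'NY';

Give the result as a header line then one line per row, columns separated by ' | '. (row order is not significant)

After WHERE (1 rows):
items.city | items.tag
NY | A
After SELECT (1 rows):
items.city | items.tag
NY | A

== RESULT ==
items.city | items.tag
NY | A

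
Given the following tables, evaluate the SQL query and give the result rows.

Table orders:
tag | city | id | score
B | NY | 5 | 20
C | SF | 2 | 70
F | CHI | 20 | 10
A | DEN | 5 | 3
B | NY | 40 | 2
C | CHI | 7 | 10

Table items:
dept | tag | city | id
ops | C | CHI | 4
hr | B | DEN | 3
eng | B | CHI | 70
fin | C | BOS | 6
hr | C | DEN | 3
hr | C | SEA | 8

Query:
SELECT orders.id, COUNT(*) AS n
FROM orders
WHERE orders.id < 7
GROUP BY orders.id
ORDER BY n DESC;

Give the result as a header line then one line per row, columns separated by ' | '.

== RESULT ==
orders.id | n
5 | 2
2 | 1

Derivation:
After WHERE (3 rows):
orders.tag | orders.city | orders.id | orders.score
B | NY | 5 | 20
C | SF | 2 | 70
A | DEN | 5 | 3
After GROUP BY (2 rows):
orders.id | n
5 | 2
2 | 1
After ORDER BY (2 rows):
orders.id | n
5 | 2
2 | 1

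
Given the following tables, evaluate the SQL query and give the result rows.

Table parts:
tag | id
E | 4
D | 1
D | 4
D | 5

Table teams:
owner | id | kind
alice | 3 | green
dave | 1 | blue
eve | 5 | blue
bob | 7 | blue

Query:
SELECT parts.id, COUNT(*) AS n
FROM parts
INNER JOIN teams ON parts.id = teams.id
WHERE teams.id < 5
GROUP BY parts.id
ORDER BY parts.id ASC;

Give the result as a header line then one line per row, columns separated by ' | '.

== RESULT ==
parts.id | n
1 | 1

Derivation:
After JOIN teams (2 rows):
parts.tag | parts.id | teams.owner | teams.id | teams.kind
D | 1 | dave | 1 | blue
D | 5 | eve | 5 | blue
After WHERE (1 rows):
parts.tag | parts.id | teams.owner | teams.id | teams.kind
D | 1 | dave | 1 | blue
After GROUP BY (1 rows):
parts.id | n
1 | 1
After ORDER BY (1 rows):
parts.id | n
1 | 1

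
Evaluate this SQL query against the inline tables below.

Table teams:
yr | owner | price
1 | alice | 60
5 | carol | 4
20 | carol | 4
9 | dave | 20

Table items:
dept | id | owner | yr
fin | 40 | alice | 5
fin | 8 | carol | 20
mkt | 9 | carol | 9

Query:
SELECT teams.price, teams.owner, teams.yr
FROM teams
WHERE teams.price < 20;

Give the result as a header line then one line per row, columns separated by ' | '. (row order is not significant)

After WHERE (2 rows):
teams.yr | teams.owner | teams.price
5 | carol | 4
20 | carol | 4
After SELECT (2 rows):
teams.price | teams.owner | teams.yr
4 | carol | 5
4 | carol | 20

== RESULT ==
teams.price | teams.owner | teams.yr
4 | carol | 5
4 | carol | 20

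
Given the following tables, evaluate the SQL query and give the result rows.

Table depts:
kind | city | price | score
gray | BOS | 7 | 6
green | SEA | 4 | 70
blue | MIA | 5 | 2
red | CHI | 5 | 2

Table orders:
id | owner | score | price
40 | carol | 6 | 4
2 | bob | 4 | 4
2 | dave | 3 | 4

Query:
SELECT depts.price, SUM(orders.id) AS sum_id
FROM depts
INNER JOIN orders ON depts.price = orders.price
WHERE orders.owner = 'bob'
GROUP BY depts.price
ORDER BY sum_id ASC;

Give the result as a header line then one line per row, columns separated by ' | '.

== RESULT ==
depts.price | sum_id
4 | 2

Derivation:
After JOIN orders (3 rows):
depts.kind | depts.city | depts.price | depts.score | orders.id | orders.owner | orders.score | orders.price
green | SEA | 4 | 70 | 40 | carol | 6 | 4
green | SEA | 4 | 70 | 2 | bob | 4 | 4
green | SEA | 4 | 70 | 2 | dave | 3 | 4
After WHERE (1 rows):
depts.kind | depts.city | depts.price | depts.score | orders.id | orders.owner | orders.score | orders.price
green | SEA | 4 | 70 | 2 | bob | 4 | 4
After GROUP BY (1 rows):
depts.price | sum_id
4 | 2
After ORDER BY (1 rows):
depts.price | sum_id
4 | 2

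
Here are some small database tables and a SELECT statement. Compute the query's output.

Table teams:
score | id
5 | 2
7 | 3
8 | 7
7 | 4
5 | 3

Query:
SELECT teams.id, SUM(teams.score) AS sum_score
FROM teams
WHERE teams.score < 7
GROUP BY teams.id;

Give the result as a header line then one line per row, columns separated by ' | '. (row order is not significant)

== RESULT ==
teams.id | sum_score
2 | 5
3 | 5

Derivation:
After WHERE (2 rows):
teams.score | teams.id
5 | 2
5 | 3
After GROUP BY (2 rows):
teams.id | sum_score
2 | 5
3 | 5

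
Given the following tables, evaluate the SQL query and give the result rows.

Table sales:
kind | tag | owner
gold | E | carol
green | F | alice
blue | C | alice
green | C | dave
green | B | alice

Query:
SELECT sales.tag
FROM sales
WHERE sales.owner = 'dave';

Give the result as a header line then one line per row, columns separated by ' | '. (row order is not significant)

After WHERE (1 rows):
sales.kind | sales.tag | sales.owner
green | C | dave
After SELECT (1 rows):
sales.tag
C

== RESULT ==
sales.tag
C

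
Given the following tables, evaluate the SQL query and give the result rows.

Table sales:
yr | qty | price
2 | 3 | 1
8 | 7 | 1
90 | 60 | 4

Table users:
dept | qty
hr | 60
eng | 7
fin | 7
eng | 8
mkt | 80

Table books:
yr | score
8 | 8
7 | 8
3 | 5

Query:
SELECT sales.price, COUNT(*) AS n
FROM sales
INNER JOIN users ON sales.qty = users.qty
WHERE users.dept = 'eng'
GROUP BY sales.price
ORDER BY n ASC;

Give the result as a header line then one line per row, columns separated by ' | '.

After JOIN users (3 rows):
sales.yr | sales.qty | sales.price | users.dept | users.qty
8 | 7 | 1 | eng | 7
8 | 7 | 1 | fin | 7
90 | 60 | 4 | hr | 60
After WHERE (1 rows):
sales.yr | sales.qty | sales.price | users.dept | users.qty
8 | 7 | 1 | eng | 7
After GROUP BY (1 rows):
sales.price | n
1 | 1
After ORDER BY (1 rows):
sales.price | n
1 | 1

== RESULT ==
sales.price | n
1 | 1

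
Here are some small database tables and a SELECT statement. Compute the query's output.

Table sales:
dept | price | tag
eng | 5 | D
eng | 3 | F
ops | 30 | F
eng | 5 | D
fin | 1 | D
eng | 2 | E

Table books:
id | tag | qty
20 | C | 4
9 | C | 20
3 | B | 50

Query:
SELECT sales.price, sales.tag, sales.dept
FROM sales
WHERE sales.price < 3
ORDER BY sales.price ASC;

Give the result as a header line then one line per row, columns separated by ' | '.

After WHERE (2 rows):
sales.dept | sales.price | sales.tag
fin | 1 | D
eng | 2 | E
After SELECT (2 rows):
sales.price | sales.tag | sales.dept
1 | D | fin
2 | E | eng
After ORDER BY (2 rows):
sales.price | sales.tag | sales.dept
1 | D | fin
2 | E | eng

== RESULT ==
sales.price | sales.tag | sales.dept
1 | D | fin
2 | E | eng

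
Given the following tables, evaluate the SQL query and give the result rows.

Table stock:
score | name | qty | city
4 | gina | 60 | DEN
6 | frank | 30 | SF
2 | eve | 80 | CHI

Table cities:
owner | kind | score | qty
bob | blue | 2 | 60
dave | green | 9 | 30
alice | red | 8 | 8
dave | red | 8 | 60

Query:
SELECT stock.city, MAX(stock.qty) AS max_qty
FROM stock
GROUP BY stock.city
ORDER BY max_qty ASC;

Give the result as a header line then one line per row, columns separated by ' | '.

After GROUP BY (3 rows):
stock.city | max_qty
DEN | 60
SF | 30
CHI | 80
After ORDER BY (3 rows):
stock.city | max_qty
SF | 30
DEN | 60
CHI | 80

== RESULT ==
stock.city | max_qty
SF | 30
DEN | 60
CHI | 80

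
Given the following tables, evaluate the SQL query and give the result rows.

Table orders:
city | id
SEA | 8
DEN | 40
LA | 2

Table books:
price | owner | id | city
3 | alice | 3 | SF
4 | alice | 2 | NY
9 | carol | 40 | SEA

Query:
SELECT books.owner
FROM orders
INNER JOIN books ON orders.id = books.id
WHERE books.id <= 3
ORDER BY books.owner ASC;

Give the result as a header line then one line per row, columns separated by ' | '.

== RESULT ==
books.owner
alice

Derivation:
After JOIN books (2 rows):
orders.city | orders.id | books.price | books.owner | books.id | books.city
DEN | 40 | 9 | carol | 40 | SEA
LA | 2 | 4 | alice | 2 | NY
After WHERE (1 rows):
orders.city | orders.id | books.price | books.owner | books.id | books.city
LA | 2 | 4 | alice | 2 | NY
After SELECT (1 rows):
books.owner
alice
After ORDER BY (1 rows):
books.owner
alice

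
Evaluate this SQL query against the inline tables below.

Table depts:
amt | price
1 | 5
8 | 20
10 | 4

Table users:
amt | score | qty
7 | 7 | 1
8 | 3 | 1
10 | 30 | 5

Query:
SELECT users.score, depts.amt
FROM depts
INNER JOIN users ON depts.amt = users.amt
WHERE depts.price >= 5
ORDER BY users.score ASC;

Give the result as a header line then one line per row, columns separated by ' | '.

After JOIN users (2 rows):
depts.amt | depts.price | users.amt | users.score | users.qty
8 | 20 | 8 | 3 | 1
10 | 4 | 10 | 30 | 5
After WHERE (1 rows):
depts.amt | depts.price | users.amt | users.score | users.qty
8 | 20 | 8 | 3 | 1
After SELECT (1 rows):
users.score | depts.amt
3 | 8
After ORDER BY (1 rows):
users.score | depts.amt
3 | 8

== RESULT ==
users.score | depts.amt
3 | 8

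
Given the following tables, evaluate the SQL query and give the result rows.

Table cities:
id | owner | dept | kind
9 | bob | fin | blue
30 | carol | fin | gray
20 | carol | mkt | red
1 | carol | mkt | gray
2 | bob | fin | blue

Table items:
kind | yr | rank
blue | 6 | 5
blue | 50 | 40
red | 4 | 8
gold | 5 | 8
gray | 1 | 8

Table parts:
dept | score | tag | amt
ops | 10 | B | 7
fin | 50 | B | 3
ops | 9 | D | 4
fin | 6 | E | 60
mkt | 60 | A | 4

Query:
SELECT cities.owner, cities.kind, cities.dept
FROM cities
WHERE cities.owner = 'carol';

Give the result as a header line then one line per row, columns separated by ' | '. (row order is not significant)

After WHERE (3 rows):
cities.id | cities.owner | cities.dept | cities.kind
30 | carol | fin | gray
20 | carol | mkt | red
1 | carol | mkt | gray
After SELECT (3 rows):
cities.owner | cities.kind | cities.dept
carol | gray | fin
carol | red | mkt
carol | gray | mkt

== RESULT ==
cities.owner | cities.kind | cities.dept
carol | gray | fin
carol | red | mkt
carol | gray | mkt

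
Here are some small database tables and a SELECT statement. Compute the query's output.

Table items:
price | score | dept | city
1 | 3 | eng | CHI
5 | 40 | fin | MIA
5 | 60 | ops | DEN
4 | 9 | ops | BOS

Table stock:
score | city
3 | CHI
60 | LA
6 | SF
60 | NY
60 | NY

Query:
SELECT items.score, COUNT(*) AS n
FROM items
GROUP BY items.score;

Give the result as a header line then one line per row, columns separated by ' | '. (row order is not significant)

After GROUP BY (4 rows):
items.score | n
3 | 1
40 | 1
60 | 1
9 | 1

== RESULT ==
items.score | n
3 | 1
40 | 1
60 | 1
9 | 1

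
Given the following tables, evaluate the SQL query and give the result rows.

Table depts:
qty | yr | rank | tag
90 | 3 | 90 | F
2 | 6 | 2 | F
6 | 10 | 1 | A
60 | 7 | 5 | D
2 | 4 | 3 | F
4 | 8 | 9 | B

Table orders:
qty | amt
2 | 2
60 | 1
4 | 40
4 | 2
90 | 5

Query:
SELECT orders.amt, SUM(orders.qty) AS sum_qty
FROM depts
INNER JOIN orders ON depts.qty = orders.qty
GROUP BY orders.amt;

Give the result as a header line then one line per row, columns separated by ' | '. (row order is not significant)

== RESULT ==
orders.amt | sum_qty
5 | 90
2 | 8
1 | 60
40 | 4

Derivation:
After JOIN orders (6 rows):
depts.qty | depts.yr | depts.rank | depts.tag | orders.qty | orders.amt
90 | 3 | 90 | F | 90 | 5
2 | 6 | 2 | F | 2 | 2
60 | 7 | 5 | D | 60 | 1
2 | 4 | 3 | F | 2 | 2
4 | 8 | 9 | B | 4 | 40
4 | 8 | 9 | B | 4 | 2
After GROUP BY (4 rows):
orders.amt | sum_qty
5 | 90
2 | 8
1 | 60
40 | 4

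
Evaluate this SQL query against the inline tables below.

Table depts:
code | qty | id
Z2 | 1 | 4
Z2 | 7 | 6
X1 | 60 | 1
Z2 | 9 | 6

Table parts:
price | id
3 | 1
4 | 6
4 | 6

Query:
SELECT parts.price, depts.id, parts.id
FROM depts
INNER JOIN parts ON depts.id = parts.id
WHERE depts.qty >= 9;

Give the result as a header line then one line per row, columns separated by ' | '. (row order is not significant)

After JOIN parts (5 rows):
depts.code | depts.qty | depts.id | parts.price | parts.id
Z2 | 7 | 6 | 4 | 6
Z2 | 7 | 6 | 4 | 6
X1 | 60 | 1 | 3 | 1
Z2 | 9 | 6 | 4 | 6
Z2 | 9 | 6 | 4 | 6
After WHERE (3 rows):
depts.code | depts.qty | depts.id | parts.price | parts.id
X1 | 60 | 1 | 3 | 1
Z2 | 9 | 6 | 4 | 6
Z2 | 9 | 6 | 4 | 6
After SELECT (3 rows):
parts.price | depts.id | parts.id
3 | 1 | 1
4 | 6 | 6
4 | 6 | 6

== RESULT ==
parts.price | depts.id | parts.id
3 | 1 | 1
4 | 6 | 6
4 | 6 | 6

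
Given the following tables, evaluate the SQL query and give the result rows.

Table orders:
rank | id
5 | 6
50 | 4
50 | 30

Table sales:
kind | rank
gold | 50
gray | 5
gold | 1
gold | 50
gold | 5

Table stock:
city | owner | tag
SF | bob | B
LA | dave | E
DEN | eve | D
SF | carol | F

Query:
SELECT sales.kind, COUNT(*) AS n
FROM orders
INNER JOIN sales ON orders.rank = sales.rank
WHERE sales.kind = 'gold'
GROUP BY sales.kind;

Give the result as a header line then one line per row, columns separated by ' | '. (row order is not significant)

== RESULT ==
sales.kind | n
gold | 5

Derivation:
After JOIN sales (6 rows):
orders.rank | orders.id | sales.kind | sales.rank
5 | 6 | gray | 5
5 | 6 | gold | 5
50 | 4 | gold | 50
50 | 4 | gold | 50
50 | 30 | gold | 50
50 | 30 | gold | 50
After WHERE (5 rows):
orders.rank | orders.id | sales.kind | sales.rank
5 | 6 | gold | 5
50 | 4 | gold | 50
50 | 4 | gold | 50
50 | 30 | gold | 50
50 | 30 | gold | 50
After GROUP BY (1 rows):
sales.kind | n
gold | 5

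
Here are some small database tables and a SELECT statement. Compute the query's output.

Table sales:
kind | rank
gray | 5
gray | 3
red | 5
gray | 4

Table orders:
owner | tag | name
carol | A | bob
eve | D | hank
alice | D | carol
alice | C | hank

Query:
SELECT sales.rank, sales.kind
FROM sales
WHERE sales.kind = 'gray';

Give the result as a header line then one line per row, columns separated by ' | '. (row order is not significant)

After WHERE (3 rows):
sales.kind | sales.rank
gray | 5
gray | 3
gray | 4
After SELECT (3 rows):
sales.rank | sales.kind
5 | gray
3 | gray
4 | gray

== RESULT ==
sales.rank | sales.kind
5 | gray
3 | gray
4 | gray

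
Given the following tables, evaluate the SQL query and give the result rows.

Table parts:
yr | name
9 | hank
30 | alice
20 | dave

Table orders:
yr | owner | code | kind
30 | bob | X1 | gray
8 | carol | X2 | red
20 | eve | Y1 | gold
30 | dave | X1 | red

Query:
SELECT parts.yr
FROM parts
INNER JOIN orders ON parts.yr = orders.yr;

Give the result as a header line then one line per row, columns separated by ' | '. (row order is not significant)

After JOIN orders (3 rows):
parts.yr | parts.name | orders.yr | orders.owner | orders.code | orders.kind
30 | alice | 30 | bob | X1 | gray
30 | alice | 30 | dave | X1 | red
20 | dave | 20 | eve | Y1 | gold
After SELECT (3 rows):
parts.yr
30
30
20

== RESULT ==
parts.yr
30
30
20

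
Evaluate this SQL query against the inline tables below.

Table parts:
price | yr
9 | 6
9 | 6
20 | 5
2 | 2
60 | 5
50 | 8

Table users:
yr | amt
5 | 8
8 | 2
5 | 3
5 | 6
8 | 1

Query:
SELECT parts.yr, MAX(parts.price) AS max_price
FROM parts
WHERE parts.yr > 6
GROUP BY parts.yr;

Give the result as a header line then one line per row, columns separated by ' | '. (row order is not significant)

After WHERE (1 rows):
parts.price | parts.yr
50 | 8
After GROUP BY (1 rows):
parts.yr | max_price
8 | 50

== RESULT ==
parts.yr | max_price
8 | 50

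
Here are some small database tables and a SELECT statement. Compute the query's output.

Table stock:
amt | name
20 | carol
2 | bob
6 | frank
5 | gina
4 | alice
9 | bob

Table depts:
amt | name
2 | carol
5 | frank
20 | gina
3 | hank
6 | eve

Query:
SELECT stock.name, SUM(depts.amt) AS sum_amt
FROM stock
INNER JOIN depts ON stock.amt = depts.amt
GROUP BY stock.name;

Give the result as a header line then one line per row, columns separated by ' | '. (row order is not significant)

After JOIN depts (4 rows):
stock.amt | stock.name | depts.amt | depts.name
20 | carol | 20 | gina
2 | bob | 2 | carol
6 | frank | 6 | eve
5 | gina | 5 | frank
After GROUP BY (4 rows):
stock.name | sum_amt
carol | 20
bob | 2
frank | 6
gina | 5

== RESULT ==
stock.name | sum_amt
carol | 20
bob | 2
frank | 6
gina | 5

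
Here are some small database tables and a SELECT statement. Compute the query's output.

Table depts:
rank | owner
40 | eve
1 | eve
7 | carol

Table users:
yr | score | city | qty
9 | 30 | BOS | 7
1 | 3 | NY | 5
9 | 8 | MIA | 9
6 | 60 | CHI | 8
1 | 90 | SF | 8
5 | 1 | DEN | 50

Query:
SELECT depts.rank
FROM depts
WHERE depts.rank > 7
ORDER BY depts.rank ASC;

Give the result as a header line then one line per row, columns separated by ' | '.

== RESULT ==
depts.rank
40

Derivation:
After WHERE (1 rows):
depts.rank | depts.owner
40 | eve
After SELECT (1 rows):
depts.rank
40
After ORDER BY (1 rows):
depts.rank
40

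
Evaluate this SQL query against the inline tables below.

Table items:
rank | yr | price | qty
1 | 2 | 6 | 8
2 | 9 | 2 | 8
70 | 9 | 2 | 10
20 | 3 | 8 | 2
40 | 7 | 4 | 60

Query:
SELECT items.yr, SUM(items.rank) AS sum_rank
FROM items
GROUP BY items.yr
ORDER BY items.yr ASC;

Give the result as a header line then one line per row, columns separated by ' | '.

== RESULT ==
items.yr | sum_rank
2 | 1
3 | 20
7 | 40
9 | 72

Derivation:
After GROUP BY (4 rows):
items.yr | sum_rank
2 | 1
9 | 72
3 | 20
7 | 40
After ORDER BY (4 rows):
items.yr | sum_rank
2 | 1
3 | 20
7 | 40
9 | 72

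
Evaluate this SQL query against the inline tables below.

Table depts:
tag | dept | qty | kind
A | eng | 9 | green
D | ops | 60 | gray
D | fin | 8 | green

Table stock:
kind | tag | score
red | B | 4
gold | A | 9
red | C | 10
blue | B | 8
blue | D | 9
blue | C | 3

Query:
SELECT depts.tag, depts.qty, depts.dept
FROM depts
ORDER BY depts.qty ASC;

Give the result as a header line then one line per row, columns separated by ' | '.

After SELECT (3 rows):
depts.tag | depts.qty | depts.dept
A | 9 | eng
D | 60 | ops
D | 8 | fin
After ORDER BY (3 rows):
depts.tag | depts.qty | depts.dept
D | 8 | fin
A | 9 | eng
D | 60 | ops

== RESULT ==
depts.tag | depts.qty | depts.dept
D | 8 | fin
A | 9 | eng
D | 60 | ops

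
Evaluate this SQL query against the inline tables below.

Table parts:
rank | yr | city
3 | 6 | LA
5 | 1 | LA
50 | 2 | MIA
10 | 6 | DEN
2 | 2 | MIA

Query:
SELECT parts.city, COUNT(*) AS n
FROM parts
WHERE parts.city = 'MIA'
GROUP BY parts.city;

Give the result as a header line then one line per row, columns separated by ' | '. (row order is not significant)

After WHERE (2 rows):
parts.rank | parts.yr | parts.city
50 | 2 | MIA
2 | 2 | MIA
After GROUP BY (1 rows):
parts.city | n
MIA | 2

== RESULT ==
parts.city | n
MIA | 2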